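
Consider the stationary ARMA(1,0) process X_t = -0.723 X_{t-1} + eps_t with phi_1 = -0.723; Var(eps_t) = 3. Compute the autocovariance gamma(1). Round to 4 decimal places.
\gamma(1) = -4.5446

Multiply the model equation by X_{t-k} and take expectations. With theta_0 = psi_0 = 1 and psi_j the MA(infinity) weights, this gives
  gamma(k) - sum_i phi_i gamma(k-i) = c_k,
  c_k = sigma^2 * sum_{j=k..q} theta_j psi_{j-k}   (c_k = 0 for k > q),
using gamma(-m) = gamma(m).
Pure AR (q = 0): c_0 = sigma^2 = 3, c_k = 0 for k >= 1.
Equations for k = 0 and k = 1 (AR order 1):
  gamma(0) = phi_1 gamma(1) + c_0
  gamma(1) = phi_1 gamma(0) + c_1
Substituting the second into the first: gamma(0) (1 - phi_1^2) = c_0 + phi_1 c_1, so
  gamma(0) = c_0 / (1 - phi_1^2) = 3 / (1 - (-0.723)^2) = 3 / 0.477271 = 6.285737.
  gamma(1) = phi_1 gamma(0) = (-0.723)(6.285737) = -4.544588.
Therefore gamma(1) = -4.5446 (to 4 decimal places).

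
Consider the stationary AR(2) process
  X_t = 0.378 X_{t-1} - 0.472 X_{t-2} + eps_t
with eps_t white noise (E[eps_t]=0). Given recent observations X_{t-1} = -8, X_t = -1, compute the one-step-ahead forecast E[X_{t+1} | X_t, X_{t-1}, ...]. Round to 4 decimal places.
E[X_{t+1} \mid \mathcal F_t] = 3.3980

For an AR(p) model X_t = c + sum_i phi_i X_{t-i} + eps_t, the
one-step-ahead conditional mean is
  E[X_{t+1} | X_t, ...] = c + sum_i phi_i X_{t+1-i}.
Substitute known values:
  E[X_{t+1} | ...] = (0.378) * (-1) + (-0.472) * (-8)
                   = 3.3980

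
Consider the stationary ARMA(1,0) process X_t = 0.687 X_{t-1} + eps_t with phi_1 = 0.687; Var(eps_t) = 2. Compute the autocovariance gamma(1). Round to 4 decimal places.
\gamma(1) = 2.6021

Multiply the model equation by X_{t-k} and take expectations. With theta_0 = psi_0 = 1 and psi_j the MA(infinity) weights, this gives
  gamma(k) - sum_i phi_i gamma(k-i) = c_k,
  c_k = sigma^2 * sum_{j=k..q} theta_j psi_{j-k}   (c_k = 0 for k > q),
using gamma(-m) = gamma(m).
Pure AR (q = 0): c_0 = sigma^2 = 2, c_k = 0 for k >= 1.
Equations for k = 0 and k = 1 (AR order 1):
  gamma(0) = phi_1 gamma(1) + c_0
  gamma(1) = phi_1 gamma(0) + c_1
Substituting the second into the first: gamma(0) (1 - phi_1^2) = c_0 + phi_1 c_1, so
  gamma(0) = c_0 / (1 - phi_1^2) = 2 / (1 - (0.687)^2) = 2 / 0.528031 = 3.787656.
  gamma(1) = phi_1 gamma(0) = (0.687)(3.787656) = 2.60212.
Therefore gamma(1) = 2.6021 (to 4 decimal places).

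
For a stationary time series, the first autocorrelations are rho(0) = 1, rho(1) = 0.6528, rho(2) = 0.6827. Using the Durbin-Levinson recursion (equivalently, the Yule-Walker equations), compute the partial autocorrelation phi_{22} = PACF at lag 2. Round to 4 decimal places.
\phi_{22} = 0.4471

The PACF at lag k is phi_{kk}, the last component of the solution
to the Yule-Walker system G_k phi = r_k where
  (G_k)_{ij} = rho(|i - j|), (r_k)_i = rho(i), i,j = 1..k.
Equivalently, Durbin-Levinson gives phi_{kk} iteratively:
  phi_{11} = rho(1)
  phi_{kk} = [rho(k) - sum_{j=1..k-1} phi_{k-1,j} rho(k-j)]
            / [1 - sum_{j=1..k-1} phi_{k-1,j} rho(j)],
  phi_{k,j} = phi_{k-1,j} - phi_{kk} phi_{k-1,k-j},  j = 1..k-1.
Step k = 1:
  phi_11 = rho(1) = 0.6528.
Step k = 2:
  phi_22 = [rho(2) - phi_11 rho(1)] / [1 - phi_11 rho(1)] = [0.6827 - (0.6528)(0.6528)] / [1 - (0.6528)(0.6528)]
         = 0.25655216 / 0.57385216 = 0.4471.
Therefore phi_{22} = 0.4471.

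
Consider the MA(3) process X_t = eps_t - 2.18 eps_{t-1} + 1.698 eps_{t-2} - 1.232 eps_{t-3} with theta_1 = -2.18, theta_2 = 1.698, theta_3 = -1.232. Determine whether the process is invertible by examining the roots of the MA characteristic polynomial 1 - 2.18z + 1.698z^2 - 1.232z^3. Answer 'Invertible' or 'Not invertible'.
\text{Not invertible}

The MA(q) characteristic polynomial is P(z) = 1 - 2.18z + 1.698z^2 - 1.232z^3.
Invertibility requires all roots to lie outside the unit circle, i.e. |z| > 1 for every root.
Degree 3: look for a simple real root z0 first, then factor out (1 - z/z0) and solve the remaining quadratic.
Testing z0 = 0.625: P(0.625) = 1 + (-2.18)(0.625) + (1.698)(0.625)^2 + (-1.232)(0.625)^3
  = 1 + (-1.3625) + (0.663281) + (-0.300781) = 0.  So z_0 = 0.625 is a root, |z_0| = 0.625.
Divide out the factor (1 - 1.6 z) = (1 - z/z0) (since 1/z0 = 1.6):
  P(z) = (1 - 1.6 z)(1 + (-0.58) z + (0.77) z^2)
  [check: z-coef -0.58 - (1.6) = -2.18; z^2-coef 0.77 - (1.6)(-0.58) = 1.698; z^3-coef -(1.6)(0.77) = -1.232.]
Remaining roots from the quadratic factor 1 + (-0.58) z + (0.77) z^2:
  Set 1 + (-0.58) z + (0.77) z^2 = 0, i.e. a z^2 + b z + c = 0 with a = 0.77, b = -0.58, c = 1.
  Discriminant D = b^2 - 4ac = (-0.58)^2 - 4*(0.77)*1 = 0.3364 - (3.08) = -2.7436.
  D < 0, so the roots are the complex-conjugate pair z = (-b +/- i sqrt(-D)) / (2a) = 0.3766 +/- 1.0756i.
  For a conjugate pair |z|^2 = z * conj(z) = (product of roots) = c/a = 1/(0.77) = 1.298701, so |z| = sqrt(1.298701) = 1.1396 for both roots.
Moduli of all roots: 0.6250, 1.1396, 1.1396.
All moduli strictly greater than 1? No.
Verdict: Not invertible.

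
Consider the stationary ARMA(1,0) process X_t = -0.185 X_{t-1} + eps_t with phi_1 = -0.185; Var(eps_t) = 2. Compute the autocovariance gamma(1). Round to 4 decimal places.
\gamma(1) = -0.3831

Multiply the model equation by X_{t-k} and take expectations. With theta_0 = psi_0 = 1 and psi_j the MA(infinity) weights, this gives
  gamma(k) - sum_i phi_i gamma(k-i) = c_k,
  c_k = sigma^2 * sum_{j=k..q} theta_j psi_{j-k}   (c_k = 0 for k > q),
using gamma(-m) = gamma(m).
Pure AR (q = 0): c_0 = sigma^2 = 2, c_k = 0 for k >= 1.
Equations for k = 0 and k = 1 (AR order 1):
  gamma(0) = phi_1 gamma(1) + c_0
  gamma(1) = phi_1 gamma(0) + c_1
Substituting the second into the first: gamma(0) (1 - phi_1^2) = c_0 + phi_1 c_1, so
  gamma(0) = c_0 / (1 - phi_1^2) = 2 / (1 - (-0.185)^2) = 2 / 0.965775 = 2.070876.
  gamma(1) = phi_1 gamma(0) = (-0.185)(2.070876) = -0.383112.
Therefore gamma(1) = -0.3831 (to 4 decimal places).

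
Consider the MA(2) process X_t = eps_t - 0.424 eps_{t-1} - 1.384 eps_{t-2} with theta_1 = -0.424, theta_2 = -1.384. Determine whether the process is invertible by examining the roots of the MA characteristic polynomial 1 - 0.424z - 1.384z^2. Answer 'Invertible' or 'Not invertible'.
\text{Not invertible}

The MA(q) characteristic polynomial is P(z) = 1 - 0.424z - 1.384z^2.
Invertibility requires all roots to lie outside the unit circle, i.e. |z| > 1 for every root.
Set 1 + (-0.424) z + (-1.384) z^2 = 0, i.e. a z^2 + b z + c = 0 with a = -1.384, b = -0.424, c = 1.
Discriminant D = b^2 - 4ac = (-0.424)^2 - 4*(-1.384)*1 = 0.179776 - (-5.536) = 5.715776.
D >= 0, so the roots are real: z = (-b +/- sqrt(D)) / (2a) = (0.424 +/- 2.390769) / (-2.768).
  z_1 = (0.424 + 2.390769) / (-2.768) = -1.0169,   |z_1| = 1.0169.
  z_2 = (0.424 - 2.390769) / (-2.768) = 0.7105,   |z_2| = 0.7105.
Moduli of all roots: 1.0169, 0.7105.
All moduli strictly greater than 1? No.
Verdict: Not invertible.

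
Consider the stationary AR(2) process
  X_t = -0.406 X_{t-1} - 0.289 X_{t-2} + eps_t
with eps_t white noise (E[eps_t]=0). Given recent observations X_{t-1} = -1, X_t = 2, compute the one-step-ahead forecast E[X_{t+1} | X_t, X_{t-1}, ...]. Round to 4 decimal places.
E[X_{t+1} \mid \mathcal F_t] = -0.5230

For an AR(p) model X_t = c + sum_i phi_i X_{t-i} + eps_t, the
one-step-ahead conditional mean is
  E[X_{t+1} | X_t, ...] = c + sum_i phi_i X_{t+1-i}.
Substitute known values:
  E[X_{t+1} | ...] = (-0.406) * (2) + (-0.289) * (-1)
                   = -0.5230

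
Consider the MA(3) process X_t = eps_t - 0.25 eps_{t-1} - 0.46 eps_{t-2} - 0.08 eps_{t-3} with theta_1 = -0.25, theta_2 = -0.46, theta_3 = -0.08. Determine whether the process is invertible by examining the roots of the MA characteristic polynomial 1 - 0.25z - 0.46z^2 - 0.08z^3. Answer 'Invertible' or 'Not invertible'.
\text{Invertible}

The MA(q) characteristic polynomial is P(z) = 1 - 0.25z - 0.46z^2 - 0.08z^3.
Invertibility requires all roots to lie outside the unit circle, i.e. |z| > 1 for every root.
Degree 3: look for a simple real root z0 first, then factor out (1 - z/z0) and solve the remaining quadratic.
Testing z0 = -2.5: P(-2.5) = 1 + (-0.25)(-2.5) + (-0.46)(-2.5)^2 + (-0.08)(-2.5)^3
  = 1 + (0.625) + (-2.875) + (1.25) = 0.  So z_0 = -2.5 is a root, |z_0| = 2.5.
Divide out the factor (1 + 0.4 z) = (1 - z/z0) (since 1/z0 = -0.4):
  P(z) = (1 + 0.4 z)(1 + (-0.65) z + (-0.2) z^2)
  [check: z-coef -0.65 - (-0.4) = -0.25; z^2-coef -0.2 - (-0.4)(-0.65) = -0.46; z^3-coef -(-0.4)(-0.2) = -0.08.]
Remaining roots from the quadratic factor 1 + (-0.65) z + (-0.2) z^2:
  Set 1 + (-0.65) z + (-0.2) z^2 = 0, i.e. a z^2 + b z + c = 0 with a = -0.2, b = -0.65, c = 1.
  Discriminant D = b^2 - 4ac = (-0.65)^2 - 4*(-0.2)*1 = 0.4225 - (-0.8) = 1.2225.
  D >= 0, so the roots are real: z = (-b +/- sqrt(D)) / (2a) = (0.65 +/- 1.105667) / (-0.4).
    z_1 = (0.65 + 1.105667) / (-0.4) = -4.3892,   |z_1| = 4.3892.
    z_2 = (0.65 - 1.105667) / (-0.4) = 1.1392,   |z_2| = 1.1392.
Moduli of all roots: 2.5000, 4.3892, 1.1392.
All moduli strictly greater than 1? Yes.
Verdict: Invertible.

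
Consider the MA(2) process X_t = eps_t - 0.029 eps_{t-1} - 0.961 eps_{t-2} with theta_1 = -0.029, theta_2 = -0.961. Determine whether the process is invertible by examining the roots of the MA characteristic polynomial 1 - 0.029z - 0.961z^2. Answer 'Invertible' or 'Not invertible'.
\text{Invertible}

The MA(q) characteristic polynomial is P(z) = 1 - 0.029z - 0.961z^2.
Invertibility requires all roots to lie outside the unit circle, i.e. |z| > 1 for every root.
Set 1 + (-0.029) z + (-0.961) z^2 = 0, i.e. a z^2 + b z + c = 0 with a = -0.961, b = -0.029, c = 1.
Discriminant D = b^2 - 4ac = (-0.029)^2 - 4*(-0.961)*1 = 0.000841 - (-3.844) = 3.844841.
D >= 0, so the roots are real: z = (-b +/- sqrt(D)) / (2a) = (0.029 +/- 1.960827) / (-1.922).
  z_1 = (0.029 + 1.960827) / (-1.922) = -1.0353,   |z_1| = 1.0353.
  z_2 = (0.029 - 1.960827) / (-1.922) = 1.0051,   |z_2| = 1.0051.
Moduli of all roots: 1.0353, 1.0051.
All moduli strictly greater than 1? Yes.
Verdict: Invertible.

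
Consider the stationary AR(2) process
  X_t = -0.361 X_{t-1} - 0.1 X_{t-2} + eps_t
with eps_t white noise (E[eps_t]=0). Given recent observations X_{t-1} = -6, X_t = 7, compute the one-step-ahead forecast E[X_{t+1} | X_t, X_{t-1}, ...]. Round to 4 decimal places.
E[X_{t+1} \mid \mathcal F_t] = -1.9270

For an AR(p) model X_t = c + sum_i phi_i X_{t-i} + eps_t, the
one-step-ahead conditional mean is
  E[X_{t+1} | X_t, ...] = c + sum_i phi_i X_{t+1-i}.
Substitute known values:
  E[X_{t+1} | ...] = (-0.361) * (7) + (-0.1) * (-6)
                   = -1.9270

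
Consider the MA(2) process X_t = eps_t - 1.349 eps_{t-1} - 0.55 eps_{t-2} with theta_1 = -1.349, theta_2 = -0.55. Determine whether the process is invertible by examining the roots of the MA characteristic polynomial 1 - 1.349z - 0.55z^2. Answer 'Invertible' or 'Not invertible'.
\text{Not invertible}

The MA(q) characteristic polynomial is P(z) = 1 - 1.349z - 0.55z^2.
Invertibility requires all roots to lie outside the unit circle, i.e. |z| > 1 for every root.
Set 1 + (-1.349) z + (-0.55) z^2 = 0, i.e. a z^2 + b z + c = 0 with a = -0.55, b = -1.349, c = 1.
Discriminant D = b^2 - 4ac = (-1.349)^2 - 4*(-0.55)*1 = 1.819801 - (-2.2) = 4.019801.
D >= 0, so the roots are real: z = (-b +/- sqrt(D)) / (2a) = (1.349 +/- 2.004944) / (-1.1).
  z_1 = (1.349 + 2.004944) / (-1.1) = -3.049,   |z_1| = 3.049.
  z_2 = (1.349 - 2.004944) / (-1.1) = 0.5963,   |z_2| = 0.5963.
Moduli of all roots: 3.0490, 0.5963.
All moduli strictly greater than 1? No.
Verdict: Not invertible.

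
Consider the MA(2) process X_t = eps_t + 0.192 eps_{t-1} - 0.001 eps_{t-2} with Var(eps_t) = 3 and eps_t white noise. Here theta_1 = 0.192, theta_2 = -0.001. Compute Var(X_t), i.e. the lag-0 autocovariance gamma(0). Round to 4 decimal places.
\gamma(0) = 3.1106

For an MA(q) process X_t = eps_t + sum_i theta_i eps_{t-i} with
Var(eps_t) = sigma^2, the variance is
  gamma(0) = sigma^2 * (1 + sum_i theta_i^2).
  sum_i theta_i^2 = (0.192)^2 + (-0.001)^2 = 0.036864 + 0.000001 = 0.036865.
  gamma(0) = 3 * (1 + 0.036865) = 3 * 1.036865 = 3.110595, which rounds to 3.1106.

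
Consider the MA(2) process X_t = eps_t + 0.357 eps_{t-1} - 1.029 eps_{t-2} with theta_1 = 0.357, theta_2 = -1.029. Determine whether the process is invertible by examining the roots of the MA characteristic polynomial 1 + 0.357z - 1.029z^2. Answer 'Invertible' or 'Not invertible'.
\text{Not invertible}

The MA(q) characteristic polynomial is P(z) = 1 + 0.357z - 1.029z^2.
Invertibility requires all roots to lie outside the unit circle, i.e. |z| > 1 for every root.
Set 1 + (0.357) z + (-1.029) z^2 = 0, i.e. a z^2 + b z + c = 0 with a = -1.029, b = 0.357, c = 1.
Discriminant D = b^2 - 4ac = (0.357)^2 - 4*(-1.029)*1 = 0.127449 - (-4.116) = 4.243449.
D >= 0, so the roots are real: z = (-b +/- sqrt(D)) / (2a) = (-0.357 +/- 2.059963) / (-2.058).
  z_1 = (-0.357 + 2.059963) / (-2.058) = -0.8275,   |z_1| = 0.8275.
  z_2 = (-0.357 - 2.059963) / (-2.058) = 1.1744,   |z_2| = 1.1744.
Moduli of all roots: 0.8275, 1.1744.
All moduli strictly greater than 1? No.
Verdict: Not invertible.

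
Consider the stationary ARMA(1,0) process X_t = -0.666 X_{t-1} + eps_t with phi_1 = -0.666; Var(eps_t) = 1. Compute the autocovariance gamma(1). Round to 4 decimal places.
\gamma(1) = -1.1969

Multiply the model equation by X_{t-k} and take expectations. With theta_0 = psi_0 = 1 and psi_j the MA(infinity) weights, this gives
  gamma(k) - sum_i phi_i gamma(k-i) = c_k,
  c_k = sigma^2 * sum_{j=k..q} theta_j psi_{j-k}   (c_k = 0 for k > q),
using gamma(-m) = gamma(m).
Pure AR (q = 0): c_0 = sigma^2 = 1, c_k = 0 for k >= 1.
Equations for k = 0 and k = 1 (AR order 1):
  gamma(0) = phi_1 gamma(1) + c_0
  gamma(1) = phi_1 gamma(0) + c_1
Substituting the second into the first: gamma(0) (1 - phi_1^2) = c_0 + phi_1 c_1, so
  gamma(0) = c_0 / (1 - phi_1^2) = 1 / (1 - (-0.666)^2) = 1 / 0.556444 = 1.797126.
  gamma(1) = phi_1 gamma(0) = (-0.666)(1.797126) = -1.196886.
Therefore gamma(1) = -1.1969 (to 4 decimal places).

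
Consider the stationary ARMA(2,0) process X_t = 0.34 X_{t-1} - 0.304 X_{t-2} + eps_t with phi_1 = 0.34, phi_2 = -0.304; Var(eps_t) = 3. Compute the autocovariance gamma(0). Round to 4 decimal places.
\gamma(0) = 3.5466

Multiply the model equation by X_{t-k} and take expectations. With theta_0 = psi_0 = 1 and psi_j the MA(infinity) weights, this gives
  gamma(k) - sum_i phi_i gamma(k-i) = c_k,
  c_k = sigma^2 * sum_{j=k..q} theta_j psi_{j-k}   (c_k = 0 for k > q),
using gamma(-m) = gamma(m).
Pure AR (q = 0): c_0 = sigma^2 = 3, c_k = 0 for k >= 1.
Equations for k = 0, 1, 2 (AR order 2, c_2 = 0):
  (E0) gamma(0) = phi_1 gamma(1) + phi_2 gamma(2) + c_0
  (E1) gamma(1) = phi_1 gamma(0) + phi_2 gamma(1) + c_1
  (E2) gamma(2) = phi_1 gamma(1) + phi_2 gamma(0)
From (E1): gamma(1) = A gamma(0) + B with
  A = phi_1 / (1 - phi_2) = 0.34 / 1.304 = 0.260736,   B = c_1 / (1 - phi_2) = 0 / 1.304 = 0.
Insert (E2) into (E0): gamma(0) (1 - phi_2^2) = phi_1 (1 + phi_2) gamma(1) + c_0.
  phi_1 (1 + phi_2) = (0.34)(0.696) = 0.23664,   1 - phi_2^2 = 0.907584.
Replace gamma(1) by A gamma(0) + B and collect gamma(0):
  gamma(0) [0.907584 - (0.23664)(0.260736)] = c_0 = 3
  gamma(0) * 0.845883 = 3
  gamma(0) = 3 / 0.845883 = 3.546588.
Therefore gamma(0) = 3.5466 (to 4 decimal places).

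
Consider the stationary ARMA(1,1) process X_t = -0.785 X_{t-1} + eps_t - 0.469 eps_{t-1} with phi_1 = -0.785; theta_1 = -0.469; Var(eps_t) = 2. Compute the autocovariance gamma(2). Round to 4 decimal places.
\gamma(2) = 7.0187

Multiply the model equation by X_{t-k} and take expectations. With theta_0 = psi_0 = 1 and psi_j the MA(infinity) weights, this gives
  gamma(k) - sum_i phi_i gamma(k-i) = c_k,
  c_k = sigma^2 * sum_{j=k..q} theta_j psi_{j-k}   (c_k = 0 for k > q),
using gamma(-m) = gamma(m).
psi-weights needed (psi_j = theta_j + sum_i phi_i psi_{j-i}):
  psi_1 = theta_1 + phi_1 = -0.469 + (-0.785) = -1.254
Right-hand sides:
  c_0 = sigma^2 (1 + theta_1 psi_1) = 2 * (1 + (-0.469)(-1.254)) = 2 * 1.588126 = 3.176252
  c_1 = sigma^2 theta_1 = 2 * (-0.469) = -0.938
  c_2 = 0
Equations for k = 0 and k = 1 (AR order 1):
  gamma(0) = phi_1 gamma(1) + c_0
  gamma(1) = phi_1 gamma(0) + c_1
Substituting the second into the first: gamma(0) (1 - phi_1^2) = c_0 + phi_1 c_1, so
  gamma(0) = (c_0 + phi_1 c_1) / (1 - phi_1^2) = (3.176252 + (-0.785)(-0.938)) / (1 - (-0.785)^2) = 3.912582 / 0.383775 = 10.194989.
  gamma(1) = phi_1 gamma(0) + c_1 = (-0.785)(10.194989) + (-0.938) = -8.941067.
For k = 2 (> q): gamma(2) = phi_1 gamma(1) = (-0.785)(-8.941067) = 7.018737.
Therefore gamma(2) = 7.0187 (to 4 decimal places).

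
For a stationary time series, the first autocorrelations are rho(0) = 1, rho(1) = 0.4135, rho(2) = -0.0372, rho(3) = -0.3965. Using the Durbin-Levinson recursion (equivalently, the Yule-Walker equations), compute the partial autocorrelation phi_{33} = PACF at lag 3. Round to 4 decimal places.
\phi_{33} = -0.3520

The PACF at lag k is phi_{kk}, the last component of the solution
to the Yule-Walker system G_k phi = r_k where
  (G_k)_{ij} = rho(|i - j|), (r_k)_i = rho(i), i,j = 1..k.
Equivalently, Durbin-Levinson gives phi_{kk} iteratively:
  phi_{11} = rho(1)
  phi_{kk} = [rho(k) - sum_{j=1..k-1} phi_{k-1,j} rho(k-j)]
            / [1 - sum_{j=1..k-1} phi_{k-1,j} rho(j)],
  phi_{k,j} = phi_{k-1,j} - phi_{kk} phi_{k-1,k-j},  j = 1..k-1.
Step k = 1:
  phi_11 = rho(1) = 0.4135.
Step k = 2:
  phi_22 = [rho(2) - phi_11 rho(1)] / [1 - phi_11 rho(1)] = [-0.0372 - (0.4135)(0.4135)] / [1 - (0.4135)(0.4135)]
         = -0.20818225 / 0.82901775 = -0.251119.
  Update: phi_21 = phi_11 - phi_22 phi_11 = 0.4135 - (-0.251119)(0.4135) = 0.517338.
Step k = 3:
  phi_33 = [rho(3) - phi_21 rho(2) - phi_22 rho(1)] / [1 - phi_21 rho(1) - phi_22 rho(2)]
    numerator   = -0.3965 - (0.517338)(-0.0372) - (-0.251119)(0.4135) = -0.27341726
    denominator = 1 - (0.517338)(0.4135) - (-0.251119)(-0.0372) = 0.7767392
  phi_33 = -0.27341726 / 0.7767392 = -0.352.
Therefore phi_{33} = -0.3520.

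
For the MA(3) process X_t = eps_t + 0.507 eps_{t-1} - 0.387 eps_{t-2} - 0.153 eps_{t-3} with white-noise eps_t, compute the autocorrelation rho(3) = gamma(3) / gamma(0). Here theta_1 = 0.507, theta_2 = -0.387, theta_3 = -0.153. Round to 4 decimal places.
\rho(3) = -0.1070

For an MA(q) process with theta_0 = 1, the autocovariance is
  gamma(k) = sigma^2 * sum_{i=0..q-k} theta_i * theta_{i+k},
and rho(k) = gamma(k) / gamma(0). Sigma^2 cancels.
  numerator   = (1)*(-0.153) = -0.153.
  denominator = (1)^2 + (0.507)^2 + (-0.387)^2 + (-0.153)^2 = 1.430227.
  rho(3) = -0.153 / 1.430227 = -0.1070.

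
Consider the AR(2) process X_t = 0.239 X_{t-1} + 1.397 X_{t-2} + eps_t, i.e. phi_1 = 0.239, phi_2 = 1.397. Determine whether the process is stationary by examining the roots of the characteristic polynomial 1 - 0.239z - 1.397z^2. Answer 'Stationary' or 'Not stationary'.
\text{Not stationary}

The AR(p) characteristic polynomial is P(z) = 1 - 0.239z - 1.397z^2.
Stationarity requires all roots to lie outside the unit circle, i.e. |z| > 1 for every root.
Set 1 + (-0.239) z + (-1.397) z^2 = 0, i.e. a z^2 + b z + c = 0 with a = -1.397, b = -0.239, c = 1.
Discriminant D = b^2 - 4ac = (-0.239)^2 - 4*(-1.397)*1 = 0.057121 - (-5.588) = 5.645121.
D >= 0, so the roots are real: z = (-b +/- sqrt(D)) / (2a) = (0.239 +/- 2.375946) / (-2.794).
  z_1 = (0.239 + 2.375946) / (-2.794) = -0.9359,   |z_1| = 0.9359.
  z_2 = (0.239 - 2.375946) / (-2.794) = 0.7648,   |z_2| = 0.7648.
Moduli of all roots: 0.9359, 0.7648.
All moduli strictly greater than 1? No.
Verdict: Not stationary.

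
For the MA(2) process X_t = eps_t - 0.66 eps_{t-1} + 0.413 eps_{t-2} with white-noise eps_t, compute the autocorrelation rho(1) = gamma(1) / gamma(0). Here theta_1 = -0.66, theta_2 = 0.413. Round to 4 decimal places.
\rho(1) = -0.5806

For an MA(q) process with theta_0 = 1, the autocovariance is
  gamma(k) = sigma^2 * sum_{i=0..q-k} theta_i * theta_{i+k},
and rho(k) = gamma(k) / gamma(0). Sigma^2 cancels.
  numerator   = (1)*(-0.66) + (-0.66)*(0.413) = -0.93258.
  denominator = (1)^2 + (-0.66)^2 + (0.413)^2 = 1.606169.
  rho(1) = -0.93258 / 1.606169 = -0.5806.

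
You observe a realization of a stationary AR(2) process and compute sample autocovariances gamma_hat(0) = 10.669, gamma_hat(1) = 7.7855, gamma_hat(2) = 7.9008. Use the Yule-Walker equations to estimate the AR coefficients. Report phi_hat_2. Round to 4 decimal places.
\hat\phi_{2} = 0.4450

The Yule-Walker equations for an AR(p) process read, in matrix form,
  Gamma_p phi = r_p,   with   (Gamma_p)_{ij} = gamma(|i - j|),
                       (r_p)_i = gamma(i),   i,j = 1..p.
Substitute the sample gammas (Toeplitz matrix and right-hand side of size 2):
  Gamma_p = [[10.669, 7.7855], [7.7855, 10.669]]
  r_p     = [7.7855, 7.9008]
Written out:
  10.669 phi_1 + 7.7855 phi_2 = 7.7855
  7.7855 phi_1 + 10.669 phi_2 = 7.9008
Solve by Cramer's rule:
  det = gamma(0)^2 - gamma(1)^2 = (10.669)^2 - (7.7855)^2 = 113.827561 - 60.61401025 = 53.21355075
  phi_hat_1 = [gamma(1) gamma(0) - gamma(1) gamma(2)] / det = [(7.7855)(10.669) - (7.7855)(7.9008)] / 53.21355075 = 21.5518211 / 53.21355075 = 0.405
  phi_hat_2 = [gamma(0) gamma(2) - gamma(1)^2] / det = [(10.669)(7.9008) - (7.7855)^2] / 53.21355075 = 23.67962495 / 53.21355075 = 0.445
So phi_hat = [0.4050, 0.4450].
Therefore phi_hat_2 = 0.4450.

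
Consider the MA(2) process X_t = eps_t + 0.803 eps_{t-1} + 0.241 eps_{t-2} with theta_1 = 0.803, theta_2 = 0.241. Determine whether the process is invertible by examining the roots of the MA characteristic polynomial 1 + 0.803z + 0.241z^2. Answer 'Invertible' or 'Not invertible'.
\text{Invertible}

The MA(q) characteristic polynomial is P(z) = 1 + 0.803z + 0.241z^2.
Invertibility requires all roots to lie outside the unit circle, i.e. |z| > 1 for every root.
Set 1 + (0.803) z + (0.241) z^2 = 0, i.e. a z^2 + b z + c = 0 with a = 0.241, b = 0.803, c = 1.
Discriminant D = b^2 - 4ac = (0.803)^2 - 4*(0.241)*1 = 0.644809 - (0.964) = -0.319191.
D < 0, so the roots are the complex-conjugate pair z = (-b +/- i sqrt(-D)) / (2a) = -1.666 +/- 1.1721i.
For a conjugate pair |z|^2 = z * conj(z) = (product of roots) = c/a = 1/(0.241) = 4.149378, so |z| = sqrt(4.149378) = 2.037 for both roots.
Moduli of all roots: 2.0370, 2.0370.
All moduli strictly greater than 1? Yes.
Verdict: Invertible.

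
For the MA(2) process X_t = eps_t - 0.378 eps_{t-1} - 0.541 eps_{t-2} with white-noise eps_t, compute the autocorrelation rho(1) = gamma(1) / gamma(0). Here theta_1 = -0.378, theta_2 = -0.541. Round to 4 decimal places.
\rho(1) = -0.1209

For an MA(q) process with theta_0 = 1, the autocovariance is
  gamma(k) = sigma^2 * sum_{i=0..q-k} theta_i * theta_{i+k},
and rho(k) = gamma(k) / gamma(0). Sigma^2 cancels.
  numerator   = (1)*(-0.378) + (-0.378)*(-0.541) = -0.173502.
  denominator = (1)^2 + (-0.378)^2 + (-0.541)^2 = 1.435565.
  rho(1) = -0.173502 / 1.435565 = -0.1209.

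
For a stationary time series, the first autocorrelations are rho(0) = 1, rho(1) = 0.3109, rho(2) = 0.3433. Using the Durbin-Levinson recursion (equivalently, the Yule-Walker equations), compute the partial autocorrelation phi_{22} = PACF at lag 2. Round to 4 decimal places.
\phi_{22} = 0.2730

The PACF at lag k is phi_{kk}, the last component of the solution
to the Yule-Walker system G_k phi = r_k where
  (G_k)_{ij} = rho(|i - j|), (r_k)_i = rho(i), i,j = 1..k.
Equivalently, Durbin-Levinson gives phi_{kk} iteratively:
  phi_{11} = rho(1)
  phi_{kk} = [rho(k) - sum_{j=1..k-1} phi_{k-1,j} rho(k-j)]
            / [1 - sum_{j=1..k-1} phi_{k-1,j} rho(j)],
  phi_{k,j} = phi_{k-1,j} - phi_{kk} phi_{k-1,k-j},  j = 1..k-1.
Step k = 1:
  phi_11 = rho(1) = 0.3109.
Step k = 2:
  phi_22 = [rho(2) - phi_11 rho(1)] / [1 - phi_11 rho(1)] = [0.3433 - (0.3109)(0.3109)] / [1 - (0.3109)(0.3109)]
         = 0.24664119 / 0.90334119 = 0.273.
Therefore phi_{22} = 0.2730.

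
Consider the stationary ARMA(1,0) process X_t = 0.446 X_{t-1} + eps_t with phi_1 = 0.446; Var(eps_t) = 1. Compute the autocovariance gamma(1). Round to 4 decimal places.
\gamma(1) = 0.5567

Multiply the model equation by X_{t-k} and take expectations. With theta_0 = psi_0 = 1 and psi_j the MA(infinity) weights, this gives
  gamma(k) - sum_i phi_i gamma(k-i) = c_k,
  c_k = sigma^2 * sum_{j=k..q} theta_j psi_{j-k}   (c_k = 0 for k > q),
using gamma(-m) = gamma(m).
Pure AR (q = 0): c_0 = sigma^2 = 1, c_k = 0 for k >= 1.
Equations for k = 0 and k = 1 (AR order 1):
  gamma(0) = phi_1 gamma(1) + c_0
  gamma(1) = phi_1 gamma(0) + c_1
Substituting the second into the first: gamma(0) (1 - phi_1^2) = c_0 + phi_1 c_1, so
  gamma(0) = c_0 / (1 - phi_1^2) = 1 / (1 - (0.446)^2) = 1 / 0.801084 = 1.248309.
  gamma(1) = phi_1 gamma(0) = (0.446)(1.248309) = 0.556746.
Therefore gamma(1) = 0.5567 (to 4 decimal places).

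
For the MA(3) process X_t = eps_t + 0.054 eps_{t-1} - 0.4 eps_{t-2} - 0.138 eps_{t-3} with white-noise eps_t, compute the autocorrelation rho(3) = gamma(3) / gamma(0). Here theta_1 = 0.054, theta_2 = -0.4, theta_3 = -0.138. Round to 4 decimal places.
\rho(3) = -0.1168

For an MA(q) process with theta_0 = 1, the autocovariance is
  gamma(k) = sigma^2 * sum_{i=0..q-k} theta_i * theta_{i+k},
and rho(k) = gamma(k) / gamma(0). Sigma^2 cancels.
  numerator   = (1)*(-0.138) = -0.138.
  denominator = (1)^2 + (0.054)^2 + (-0.4)^2 + (-0.138)^2 = 1.18196.
  rho(3) = -0.138 / 1.18196 = -0.1168.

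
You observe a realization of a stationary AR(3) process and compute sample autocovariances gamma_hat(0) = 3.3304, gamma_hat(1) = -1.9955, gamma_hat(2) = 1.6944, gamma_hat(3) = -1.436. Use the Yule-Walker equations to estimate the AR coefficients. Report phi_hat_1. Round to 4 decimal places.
\hat\phi_{1} = -0.4370

The Yule-Walker equations for an AR(p) process read, in matrix form,
  Gamma_p phi = r_p,   with   (Gamma_p)_{ij} = gamma(|i - j|),
                       (r_p)_i = gamma(i),   i,j = 1..p.
Substitute the sample gammas (Toeplitz matrix and right-hand side of size 3):
  Gamma_p = [[3.3304, -1.9955, 1.6944], [-1.9955, 3.3304, -1.9955], [1.6944, -1.9955, 3.3304]]
  r_p     = [-1.9955, 1.6944, -1.436]
Written out (R1..R3):
  (R1) 3.3304 phi_1 - 1.9955 phi_2 + 1.6944 phi_3 = -1.9955
  (R2) -1.9955 phi_1 + 3.3304 phi_2 - 1.9955 phi_3 = 1.6944
  (R3) 1.6944 phi_1 - 1.9955 phi_2 + 3.3304 phi_3 = -1.436
Gaussian elimination:
  R2 <- R2 - (-1.9955/3.3304) R1 = R2 - (-0.599177) R1:  2.134742 phi_2 - 0.980254 phi_3 = 0.498742
  R3 <- R3 - (1.6944/3.3304) R1 = R3 - (0.508768) R1:  -0.980254 phi_2 + 2.468344 phi_3 = -0.420754
  R3 <- R3 - (-0.980254/2.134742) R2 = R3 - (-0.459191) R2:  2.01822 phi_3 = -0.191736
Back-substitution:
  phi_hat_3 = -0.191736 / 2.01822 = -0.095003
  phi_hat_2 = (0.498742 - (-0.980254)(-0.095003)) / 2.134742 = 0.190007
  phi_hat_1 = (-1.9955 - (-1.9955)(0.190007) - (1.6944)(-0.095003)) / 3.3304 = -0.436995
So phi_hat = [-0.4370, 0.1900, -0.0950].
Therefore phi_hat_1 = -0.4370.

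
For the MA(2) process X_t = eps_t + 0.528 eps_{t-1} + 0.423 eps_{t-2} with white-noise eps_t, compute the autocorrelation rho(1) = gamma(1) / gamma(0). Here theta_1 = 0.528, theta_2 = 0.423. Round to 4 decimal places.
\rho(1) = 0.5154

For an MA(q) process with theta_0 = 1, the autocovariance is
  gamma(k) = sigma^2 * sum_{i=0..q-k} theta_i * theta_{i+k},
and rho(k) = gamma(k) / gamma(0). Sigma^2 cancels.
  numerator   = (1)*(0.528) + (0.528)*(0.423) = 0.751344.
  denominator = (1)^2 + (0.528)^2 + (0.423)^2 = 1.457713.
  rho(1) = 0.751344 / 1.457713 = 0.5154.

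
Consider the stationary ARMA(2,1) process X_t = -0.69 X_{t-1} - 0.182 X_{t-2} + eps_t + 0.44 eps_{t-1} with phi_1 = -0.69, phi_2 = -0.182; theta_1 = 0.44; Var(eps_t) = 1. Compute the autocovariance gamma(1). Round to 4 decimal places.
\gamma(1) = -0.2504

Multiply the model equation by X_{t-k} and take expectations. With theta_0 = psi_0 = 1 and psi_j the MA(infinity) weights, this gives
  gamma(k) - sum_i phi_i gamma(k-i) = c_k,
  c_k = sigma^2 * sum_{j=k..q} theta_j psi_{j-k}   (c_k = 0 for k > q),
using gamma(-m) = gamma(m).
psi-weights needed (psi_j = theta_j + sum_i phi_i psi_{j-i}):
  psi_1 = theta_1 + phi_1 = 0.44 + (-0.69) = -0.25
Right-hand sides:
  c_0 = sigma^2 (1 + theta_1 psi_1) = 1 * (1 + (0.44)(-0.25)) = 1 * 0.89 = 0.89
  c_1 = sigma^2 theta_1 = 1 * (0.44) = 0.44
  c_2 = 0
Equations for k = 0, 1, 2 (AR order 2, c_2 = 0):
  (E0) gamma(0) = phi_1 gamma(1) + phi_2 gamma(2) + c_0
  (E1) gamma(1) = phi_1 gamma(0) + phi_2 gamma(1) + c_1
  (E2) gamma(2) = phi_1 gamma(1) + phi_2 gamma(0)
From (E1): gamma(1) = A gamma(0) + B with
  A = phi_1 / (1 - phi_2) = -0.69 / 1.182 = -0.583756,   B = c_1 / (1 - phi_2) = 0.44 / 1.182 = 0.37225.
Insert (E2) into (E0): gamma(0) (1 - phi_2^2) = phi_1 (1 + phi_2) gamma(1) + c_0.
  phi_1 (1 + phi_2) = (-0.69)(0.818) = -0.56442,   1 - phi_2^2 = 0.966876.
Replace gamma(1) by A gamma(0) + B and collect gamma(0):
  gamma(0) [0.966876 - (-0.56442)(-0.583756)] = (-0.56442)(0.37225) + 0.89
  gamma(0) * 0.637392 = 0.679894
  gamma(0) = 0.679894 / 0.637392 = 1.066681.
  gamma(1) = A gamma(0) + B = (-0.583756)(1.066681) + (0.37225) = -0.250432.
Therefore gamma(1) = -0.2504 (to 4 decimal places).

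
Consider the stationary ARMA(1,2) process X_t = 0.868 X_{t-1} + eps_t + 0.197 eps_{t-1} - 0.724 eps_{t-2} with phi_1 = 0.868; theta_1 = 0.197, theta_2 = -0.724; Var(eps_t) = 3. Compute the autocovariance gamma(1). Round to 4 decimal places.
\gamma(1) = 4.2595

Multiply the model equation by X_{t-k} and take expectations. With theta_0 = psi_0 = 1 and psi_j the MA(infinity) weights, this gives
  gamma(k) - sum_i phi_i gamma(k-i) = c_k,
  c_k = sigma^2 * sum_{j=k..q} theta_j psi_{j-k}   (c_k = 0 for k > q),
using gamma(-m) = gamma(m).
psi-weights needed (psi_j = theta_j + sum_i phi_i psi_{j-i}):
  psi_1 = theta_1 + phi_1 = 0.197 + (0.868) = 1.065
  psi_2 = theta_2 + phi_1 psi_1 = -0.724 + (0.868)(1.065) = 0.20042
Right-hand sides:
  c_0 = sigma^2 (1 + theta_1 psi_1 + theta_2 psi_2) = 3 * (1 + (0.197)(1.065) + (-0.724)(0.20042)) = 3 * 1.064701 = 3.194103
  c_1 = sigma^2 (theta_1 + theta_2 psi_1) = 3 * (0.197 + (-0.724)(1.065)) = -1.72218
  c_2 = sigma^2 theta_2 = 3 * (-0.724) = -2.172
Equations for k = 0 and k = 1 (AR order 1):
  gamma(0) = phi_1 gamma(1) + c_0
  gamma(1) = phi_1 gamma(0) + c_1
Substituting the second into the first: gamma(0) (1 - phi_1^2) = c_0 + phi_1 c_1, so
  gamma(0) = (c_0 + phi_1 c_1) / (1 - phi_1^2) = (3.194103 + (0.868)(-1.72218)) / (1 - (0.868)^2) = 1.699251 / 0.246576 = 6.891387.
  gamma(1) = phi_1 gamma(0) + c_1 = (0.868)(6.891387) + (-1.72218) = 4.259543.
Therefore gamma(1) = 4.2595 (to 4 decimal places).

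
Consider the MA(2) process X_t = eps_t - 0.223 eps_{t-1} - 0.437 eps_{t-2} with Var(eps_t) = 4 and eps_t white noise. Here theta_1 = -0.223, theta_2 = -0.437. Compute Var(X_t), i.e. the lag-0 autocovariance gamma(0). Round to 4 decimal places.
\gamma(0) = 4.9628

For an MA(q) process X_t = eps_t + sum_i theta_i eps_{t-i} with
Var(eps_t) = sigma^2, the variance is
  gamma(0) = sigma^2 * (1 + sum_i theta_i^2).
  sum_i theta_i^2 = (-0.223)^2 + (-0.437)^2 = 0.049729 + 0.190969 = 0.240698.
  gamma(0) = 4 * (1 + 0.240698) = 4 * 1.240698 = 4.962792, which rounds to 4.9628.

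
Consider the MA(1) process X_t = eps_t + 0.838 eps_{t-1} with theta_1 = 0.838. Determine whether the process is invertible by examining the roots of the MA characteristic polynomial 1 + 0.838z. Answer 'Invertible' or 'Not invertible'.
\text{Invertible}

The MA(q) characteristic polynomial is P(z) = 1 + 0.838z.
Invertibility requires all roots to lie outside the unit circle, i.e. |z| > 1 for every root.
This is linear in z: 1 + (0.838) z = 0  =>  z = -1/(0.838) = -1.193317,  |z| = 1.193317.
Moduli of all roots: 1.1933.
All moduli strictly greater than 1? Yes.
Verdict: Invertible.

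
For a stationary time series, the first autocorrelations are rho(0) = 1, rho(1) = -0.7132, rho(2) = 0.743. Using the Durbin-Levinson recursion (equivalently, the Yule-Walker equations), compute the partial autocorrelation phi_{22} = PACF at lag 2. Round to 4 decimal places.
\phi_{22} = 0.4769

The PACF at lag k is phi_{kk}, the last component of the solution
to the Yule-Walker system G_k phi = r_k where
  (G_k)_{ij} = rho(|i - j|), (r_k)_i = rho(i), i,j = 1..k.
Equivalently, Durbin-Levinson gives phi_{kk} iteratively:
  phi_{11} = rho(1)
  phi_{kk} = [rho(k) - sum_{j=1..k-1} phi_{k-1,j} rho(k-j)]
            / [1 - sum_{j=1..k-1} phi_{k-1,j} rho(j)],
  phi_{k,j} = phi_{k-1,j} - phi_{kk} phi_{k-1,k-j},  j = 1..k-1.
Step k = 1:
  phi_11 = rho(1) = -0.7132.
Step k = 2:
  phi_22 = [rho(2) - phi_11 rho(1)] / [1 - phi_11 rho(1)] = [0.743 - (-0.7132)(-0.7132)] / [1 - (-0.7132)(-0.7132)]
         = 0.23434576 / 0.49134576 = 0.4769.
Therefore phi_{22} = 0.4769.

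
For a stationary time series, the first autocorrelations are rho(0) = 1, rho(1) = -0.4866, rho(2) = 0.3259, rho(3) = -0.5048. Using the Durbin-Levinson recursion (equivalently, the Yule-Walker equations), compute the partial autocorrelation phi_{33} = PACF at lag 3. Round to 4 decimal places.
\phi_{33} = -0.4090

The PACF at lag k is phi_{kk}, the last component of the solution
to the Yule-Walker system G_k phi = r_k where
  (G_k)_{ij} = rho(|i - j|), (r_k)_i = rho(i), i,j = 1..k.
Equivalently, Durbin-Levinson gives phi_{kk} iteratively:
  phi_{11} = rho(1)
  phi_{kk} = [rho(k) - sum_{j=1..k-1} phi_{k-1,j} rho(k-j)]
            / [1 - sum_{j=1..k-1} phi_{k-1,j} rho(j)],
  phi_{k,j} = phi_{k-1,j} - phi_{kk} phi_{k-1,k-j},  j = 1..k-1.
Step k = 1:
  phi_11 = rho(1) = -0.4866.
Step k = 2:
  phi_22 = [rho(2) - phi_11 rho(1)] / [1 - phi_11 rho(1)] = [0.3259 - (-0.4866)(-0.4866)] / [1 - (-0.4866)(-0.4866)]
         = 0.08912044 / 0.76322044 = 0.116769.
  Update: phi_21 = phi_11 - phi_22 phi_11 = -0.4866 - (0.116769)(-0.4866) = -0.42978.
Step k = 3:
  phi_33 = [rho(3) - phi_21 rho(2) - phi_22 rho(1)] / [1 - phi_21 rho(1) - phi_22 rho(2)]
    numerator   = -0.5048 - (-0.42978)(0.3259) - (0.116769)(-0.4866) = -0.30791486
    denominator = 1 - (-0.42978)(-0.4866) - (0.116769)(0.3259) = 0.75281394
  phi_33 = -0.30791486 / 0.75281394 = -0.409.
Therefore phi_{33} = -0.4090.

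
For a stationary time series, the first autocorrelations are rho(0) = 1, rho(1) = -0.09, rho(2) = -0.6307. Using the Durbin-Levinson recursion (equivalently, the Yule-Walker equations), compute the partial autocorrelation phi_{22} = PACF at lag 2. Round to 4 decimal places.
\phi_{22} = -0.6440

The PACF at lag k is phi_{kk}, the last component of the solution
to the Yule-Walker system G_k phi = r_k where
  (G_k)_{ij} = rho(|i - j|), (r_k)_i = rho(i), i,j = 1..k.
Equivalently, Durbin-Levinson gives phi_{kk} iteratively:
  phi_{11} = rho(1)
  phi_{kk} = [rho(k) - sum_{j=1..k-1} phi_{k-1,j} rho(k-j)]
            / [1 - sum_{j=1..k-1} phi_{k-1,j} rho(j)],
  phi_{k,j} = phi_{k-1,j} - phi_{kk} phi_{k-1,k-j},  j = 1..k-1.
Step k = 1:
  phi_11 = rho(1) = -0.09.
Step k = 2:
  phi_22 = [rho(2) - phi_11 rho(1)] / [1 - phi_11 rho(1)] = [-0.6307 - (-0.09)(-0.09)] / [1 - (-0.09)(-0.09)]
         = -0.6388 / 0.9919 = -0.644.
Therefore phi_{22} = -0.6440.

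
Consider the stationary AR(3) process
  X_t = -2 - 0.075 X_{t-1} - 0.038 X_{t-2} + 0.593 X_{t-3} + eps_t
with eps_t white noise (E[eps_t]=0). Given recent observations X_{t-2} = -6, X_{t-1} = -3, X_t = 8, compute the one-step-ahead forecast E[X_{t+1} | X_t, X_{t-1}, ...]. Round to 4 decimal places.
E[X_{t+1} \mid \mathcal F_t] = -6.0440

For an AR(p) model X_t = c + sum_i phi_i X_{t-i} + eps_t, the
one-step-ahead conditional mean is
  E[X_{t+1} | X_t, ...] = c + sum_i phi_i X_{t+1-i}.
Substitute known values:
  E[X_{t+1} | ...] = -2 + (-0.075) * (8) + (-0.038) * (-3) + (0.593) * (-6)
                   = -6.0440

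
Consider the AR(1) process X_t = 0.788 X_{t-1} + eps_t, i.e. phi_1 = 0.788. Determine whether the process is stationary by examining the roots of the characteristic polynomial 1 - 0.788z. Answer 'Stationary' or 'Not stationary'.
\text{Stationary}

The AR(p) characteristic polynomial is P(z) = 1 - 0.788z.
Stationarity requires all roots to lie outside the unit circle, i.e. |z| > 1 for every root.
This is linear in z: 1 + (-0.788) z = 0  =>  z = -1/(-0.788) = 1.269036,  |z| = 1.269036.
Moduli of all roots: 1.2690.
All moduli strictly greater than 1? Yes.
Verdict: Stationary.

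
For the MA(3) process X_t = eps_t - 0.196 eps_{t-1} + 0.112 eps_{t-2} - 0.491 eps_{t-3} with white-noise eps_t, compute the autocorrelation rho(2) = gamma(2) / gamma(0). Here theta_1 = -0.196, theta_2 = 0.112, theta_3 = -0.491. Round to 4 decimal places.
\rho(2) = 0.1612

For an MA(q) process with theta_0 = 1, the autocovariance is
  gamma(k) = sigma^2 * sum_{i=0..q-k} theta_i * theta_{i+k},
and rho(k) = gamma(k) / gamma(0). Sigma^2 cancels.
  numerator   = (1)*(0.112) + (-0.196)*(-0.491) = 0.208236.
  denominator = (1)^2 + (-0.196)^2 + (0.112)^2 + (-0.491)^2 = 1.292041.
  rho(2) = 0.208236 / 1.292041 = 0.1612.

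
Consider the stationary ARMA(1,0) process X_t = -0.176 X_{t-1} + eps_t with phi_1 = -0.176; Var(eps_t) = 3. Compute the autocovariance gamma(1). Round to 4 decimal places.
\gamma(1) = -0.5449

Multiply the model equation by X_{t-k} and take expectations. With theta_0 = psi_0 = 1 and psi_j the MA(infinity) weights, this gives
  gamma(k) - sum_i phi_i gamma(k-i) = c_k,
  c_k = sigma^2 * sum_{j=k..q} theta_j psi_{j-k}   (c_k = 0 for k > q),
using gamma(-m) = gamma(m).
Pure AR (q = 0): c_0 = sigma^2 = 3, c_k = 0 for k >= 1.
Equations for k = 0 and k = 1 (AR order 1):
  gamma(0) = phi_1 gamma(1) + c_0
  gamma(1) = phi_1 gamma(0) + c_1
Substituting the second into the first: gamma(0) (1 - phi_1^2) = c_0 + phi_1 c_1, so
  gamma(0) = c_0 / (1 - phi_1^2) = 3 / (1 - (-0.176)^2) = 3 / 0.969024 = 3.095899.
  gamma(1) = phi_1 gamma(0) = (-0.176)(3.095899) = -0.544878.
Therefore gamma(1) = -0.5449 (to 4 decimal places).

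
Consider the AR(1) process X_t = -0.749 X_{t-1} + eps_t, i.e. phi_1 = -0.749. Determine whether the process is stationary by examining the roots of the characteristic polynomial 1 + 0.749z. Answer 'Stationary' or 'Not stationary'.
\text{Stationary}

The AR(p) characteristic polynomial is P(z) = 1 + 0.749z.
Stationarity requires all roots to lie outside the unit circle, i.e. |z| > 1 for every root.
This is linear in z: 1 + (0.749) z = 0  =>  z = -1/(0.749) = -1.335113,  |z| = 1.335113.
Moduli of all roots: 1.3351.
All moduli strictly greater than 1? Yes.
Verdict: Stationary.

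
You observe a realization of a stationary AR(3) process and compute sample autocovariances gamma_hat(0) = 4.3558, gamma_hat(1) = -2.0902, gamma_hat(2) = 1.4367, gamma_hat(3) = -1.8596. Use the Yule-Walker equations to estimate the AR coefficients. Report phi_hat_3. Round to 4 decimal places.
\hat\phi_{3} = -0.3000

The Yule-Walker equations for an AR(p) process read, in matrix form,
  Gamma_p phi = r_p,   with   (Gamma_p)_{ij} = gamma(|i - j|),
                       (r_p)_i = gamma(i),   i,j = 1..p.
Substitute the sample gammas (Toeplitz matrix and right-hand side of size 3):
  Gamma_p = [[4.3558, -2.0902, 1.4367], [-2.0902, 4.3558, -2.0902], [1.4367, -2.0902, 4.3558]]
  r_p     = [-2.0902, 1.4367, -1.8596]
Written out (R1..R3):
  (R1) 4.3558 phi_1 - 2.0902 phi_2 + 1.4367 phi_3 = -2.0902
  (R2) -2.0902 phi_1 + 4.3558 phi_2 - 2.0902 phi_3 = 1.4367
  (R3) 1.4367 phi_1 - 2.0902 phi_2 + 4.3558 phi_3 = -1.8596
Gaussian elimination:
  R2 <- R2 - (-2.0902/4.3558) R1 = R2 - (-0.479866) R1:  3.352784 phi_2 - 1.400777 phi_3 = 0.433684
  R3 <- R3 - (1.4367/4.3558) R1 = R3 - (0.329836) R1:  -1.400777 phi_2 + 3.881925 phi_3 = -1.170177
  R3 <- R3 - (-1.400777/3.352784) R2 = R3 - (-0.417795) R2:  3.296687 phi_3 = -0.988985
Back-substitution:
  phi_hat_3 = -0.988985 / 3.296687 = -0.299994
  phi_hat_2 = (0.433684 - (-1.400777)(-0.299994)) / 3.352784 = 0.004015
  phi_hat_1 = (-2.0902 - (-2.0902)(0.004015) - (1.4367)(-0.299994)) / 4.3558 = -0.378991
So phi_hat = [-0.3790, 0.0040, -0.3000].
Therefore phi_hat_3 = -0.3000.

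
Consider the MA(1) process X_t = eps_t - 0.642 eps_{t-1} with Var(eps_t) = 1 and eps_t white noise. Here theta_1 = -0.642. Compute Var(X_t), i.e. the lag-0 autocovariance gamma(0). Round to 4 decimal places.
\gamma(0) = 1.4122

For an MA(q) process X_t = eps_t + sum_i theta_i eps_{t-i} with
Var(eps_t) = sigma^2, the variance is
  gamma(0) = sigma^2 * (1 + sum_i theta_i^2).
  sum_i theta_i^2 = (-0.642)^2 = 0.412164.
  gamma(0) = 1 * (1 + 0.412164) = 1 * 1.412164 = 1.412164, which rounds to 1.4122.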